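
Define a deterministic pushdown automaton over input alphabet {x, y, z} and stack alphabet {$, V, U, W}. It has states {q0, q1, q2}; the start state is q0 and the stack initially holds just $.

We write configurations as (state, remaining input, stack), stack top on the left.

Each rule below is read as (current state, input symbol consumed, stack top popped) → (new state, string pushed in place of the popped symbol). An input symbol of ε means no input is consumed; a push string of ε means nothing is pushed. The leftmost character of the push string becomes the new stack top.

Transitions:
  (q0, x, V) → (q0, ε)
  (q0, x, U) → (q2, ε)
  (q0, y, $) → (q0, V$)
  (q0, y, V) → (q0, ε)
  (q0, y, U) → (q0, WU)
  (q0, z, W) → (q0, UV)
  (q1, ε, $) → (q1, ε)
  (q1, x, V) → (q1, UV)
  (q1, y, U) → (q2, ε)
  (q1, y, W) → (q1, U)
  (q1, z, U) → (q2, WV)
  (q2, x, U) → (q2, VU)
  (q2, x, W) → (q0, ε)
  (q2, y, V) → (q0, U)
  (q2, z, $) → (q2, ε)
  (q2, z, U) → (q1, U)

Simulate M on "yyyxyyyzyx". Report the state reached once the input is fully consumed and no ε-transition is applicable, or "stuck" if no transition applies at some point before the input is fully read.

stuck

(q0, yyyxyyyzyx, $) ⊢ (q0, yyxyyyzyx, V$) ⊢ (q0, yxyyyzyx, $) ⊢ (q0, xyyyzyx, V$) ⊢ (q0, yyyzyx, $) ⊢ (q0, yyzyx, V$) ⊢ (q0, yzyx, $) ⊢ (q0, zyx, V$)
No transition for (q0, z, top V); M blocks with input zyx remaining.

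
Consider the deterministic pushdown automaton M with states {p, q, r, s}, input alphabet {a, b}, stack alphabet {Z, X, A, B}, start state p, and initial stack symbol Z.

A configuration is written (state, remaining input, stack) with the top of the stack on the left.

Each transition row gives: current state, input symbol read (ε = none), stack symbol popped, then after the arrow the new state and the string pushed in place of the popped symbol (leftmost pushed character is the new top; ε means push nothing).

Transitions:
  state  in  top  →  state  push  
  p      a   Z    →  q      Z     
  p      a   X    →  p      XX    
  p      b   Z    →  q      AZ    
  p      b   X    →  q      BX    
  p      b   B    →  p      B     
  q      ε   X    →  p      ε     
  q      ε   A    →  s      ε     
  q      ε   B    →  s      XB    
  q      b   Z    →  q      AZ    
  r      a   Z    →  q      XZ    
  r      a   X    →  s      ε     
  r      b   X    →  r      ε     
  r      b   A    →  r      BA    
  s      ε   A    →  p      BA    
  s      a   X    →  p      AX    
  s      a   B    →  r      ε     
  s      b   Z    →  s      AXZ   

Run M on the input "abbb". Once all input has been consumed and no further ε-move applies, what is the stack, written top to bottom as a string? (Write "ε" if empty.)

BAXZ

(p, abbb, Z) ⊢ (q, bbb, Z) ⊢ (q, bb, AZ) ⊢ (s, bb, Z) ⊢ (s, b, AXZ) ⊢ (p, b, BAXZ) ⊢ (p, ε, BAXZ)
All input consumed in state p with stack BAXZ.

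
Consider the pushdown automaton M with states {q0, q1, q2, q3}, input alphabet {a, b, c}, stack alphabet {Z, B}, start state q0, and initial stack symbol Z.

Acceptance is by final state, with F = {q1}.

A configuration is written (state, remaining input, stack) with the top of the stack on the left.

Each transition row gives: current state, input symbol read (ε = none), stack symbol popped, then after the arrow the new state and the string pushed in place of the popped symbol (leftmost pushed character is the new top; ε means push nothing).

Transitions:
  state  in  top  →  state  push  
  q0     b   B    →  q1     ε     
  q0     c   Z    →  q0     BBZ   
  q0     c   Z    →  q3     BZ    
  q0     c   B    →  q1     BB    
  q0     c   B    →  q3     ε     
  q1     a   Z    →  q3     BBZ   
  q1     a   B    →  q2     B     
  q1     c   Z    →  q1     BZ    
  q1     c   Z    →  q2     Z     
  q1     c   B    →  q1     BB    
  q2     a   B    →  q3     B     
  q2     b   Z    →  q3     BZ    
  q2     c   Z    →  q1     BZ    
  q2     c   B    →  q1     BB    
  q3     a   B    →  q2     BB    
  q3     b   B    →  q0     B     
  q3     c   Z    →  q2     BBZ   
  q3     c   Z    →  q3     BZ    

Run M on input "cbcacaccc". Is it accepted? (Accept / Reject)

One accepting computation: (q0, cbcacaccc, Z) ⊢ (q0, bcacaccc, BBZ) ⊢ (q1, cacaccc, BZ) ⊢ (q1, acaccc, BBZ) ⊢ (q2, caccc, BBZ) ⊢ (q1, accc, BBBZ) ⊢ (q2, ccc, BBBZ) ⊢ (q1, cc, BBBBZ) ⊢ (q1, c, BBBBBZ) ⊢ (q1, ε, BBBBBBZ)
All input consumed and state q1 ∈ F.

Accept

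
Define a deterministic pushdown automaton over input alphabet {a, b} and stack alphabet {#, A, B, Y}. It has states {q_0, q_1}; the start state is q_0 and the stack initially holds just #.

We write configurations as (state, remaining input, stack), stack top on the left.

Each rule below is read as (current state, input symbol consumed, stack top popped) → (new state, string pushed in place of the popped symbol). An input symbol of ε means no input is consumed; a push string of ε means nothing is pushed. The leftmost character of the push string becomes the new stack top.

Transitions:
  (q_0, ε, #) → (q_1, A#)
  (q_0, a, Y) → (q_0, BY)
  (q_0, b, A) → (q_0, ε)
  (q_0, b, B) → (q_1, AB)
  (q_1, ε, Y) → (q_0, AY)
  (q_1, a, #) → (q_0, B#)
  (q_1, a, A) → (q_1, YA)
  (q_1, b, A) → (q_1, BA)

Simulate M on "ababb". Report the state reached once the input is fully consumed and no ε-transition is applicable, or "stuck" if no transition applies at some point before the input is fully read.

(q_0, ababb, #) ⊢ (q_1, ababb, A#) ⊢ (q_1, babb, YA#) ⊢ (q_0, babb, AYA#) ⊢ (q_0, abb, YA#) ⊢ (q_0, bb, BYA#) ⊢ (q_1, b, ABYA#) ⊢ (q_1, ε, BABYA#)
All input consumed; M is in state q_1.

q_1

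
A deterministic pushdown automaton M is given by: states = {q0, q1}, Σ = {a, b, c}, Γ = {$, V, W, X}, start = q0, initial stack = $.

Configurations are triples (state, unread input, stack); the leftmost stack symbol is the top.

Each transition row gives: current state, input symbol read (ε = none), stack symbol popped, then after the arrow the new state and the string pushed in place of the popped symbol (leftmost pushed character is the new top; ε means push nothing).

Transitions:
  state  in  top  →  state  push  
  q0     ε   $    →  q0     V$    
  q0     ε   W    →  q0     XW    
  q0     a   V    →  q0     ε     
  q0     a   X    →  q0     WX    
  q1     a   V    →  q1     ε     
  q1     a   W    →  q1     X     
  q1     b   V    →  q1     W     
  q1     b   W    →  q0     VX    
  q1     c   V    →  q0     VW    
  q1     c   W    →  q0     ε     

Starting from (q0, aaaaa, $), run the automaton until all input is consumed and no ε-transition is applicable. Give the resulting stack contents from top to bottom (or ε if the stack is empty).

(q0, aaaaa, $) ⊢ (q0, aaaaa, V$) ⊢ (q0, aaaa, $) ⊢ (q0, aaaa, V$) ⊢ (q0, aaa, $) ⊢ (q0, aaa, V$) ⊢ (q0, aa, $) ⊢ (q0, aa, V$) ⊢ (q0, a, $) ⊢ (q0, a, V$) ⊢ (q0, ε, $) ⊢ (q0, ε, V$)
All input consumed in state q0 with stack V$.

V$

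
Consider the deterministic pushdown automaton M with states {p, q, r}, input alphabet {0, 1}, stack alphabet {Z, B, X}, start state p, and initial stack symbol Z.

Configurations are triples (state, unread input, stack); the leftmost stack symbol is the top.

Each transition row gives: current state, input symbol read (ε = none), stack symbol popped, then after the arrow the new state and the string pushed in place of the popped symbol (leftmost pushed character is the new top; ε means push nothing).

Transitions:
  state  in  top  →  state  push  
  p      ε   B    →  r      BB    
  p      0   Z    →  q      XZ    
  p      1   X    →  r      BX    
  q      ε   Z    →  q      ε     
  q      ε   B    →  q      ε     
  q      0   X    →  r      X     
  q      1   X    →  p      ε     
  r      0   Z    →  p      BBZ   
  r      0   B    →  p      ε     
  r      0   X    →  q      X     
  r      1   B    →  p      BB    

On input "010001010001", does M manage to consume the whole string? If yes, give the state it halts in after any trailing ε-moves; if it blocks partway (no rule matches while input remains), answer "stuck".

p

(p, 010001010001, Z)
  read 0, top Z: go to q, push XZ → (q, 10001010001, XZ)
  read 1, top X: go to p, push ε → (p, 0001010001, Z)
  read 0, top Z: go to q, push XZ → (q, 001010001, XZ)
  read 0, top X: go to r, push X → (r, 01010001, XZ)
  read 0, top X: go to q, push X → (q, 1010001, XZ)
  read 1, top X: go to p, push ε → (p, 010001, Z)
  read 0, top Z: go to q, push XZ → (q, 10001, XZ)
  read 1, top X: go to p, push ε → (p, 0001, Z)
  read 0, top Z: go to q, push XZ → (q, 001, XZ)
  read 0, top X: go to r, push X → (r, 01, XZ)
  read 0, top X: go to q, push X → (q, 1, XZ)
  read 1, top X: go to p, push ε → (p, ε, Z)
All input consumed; M is in state p.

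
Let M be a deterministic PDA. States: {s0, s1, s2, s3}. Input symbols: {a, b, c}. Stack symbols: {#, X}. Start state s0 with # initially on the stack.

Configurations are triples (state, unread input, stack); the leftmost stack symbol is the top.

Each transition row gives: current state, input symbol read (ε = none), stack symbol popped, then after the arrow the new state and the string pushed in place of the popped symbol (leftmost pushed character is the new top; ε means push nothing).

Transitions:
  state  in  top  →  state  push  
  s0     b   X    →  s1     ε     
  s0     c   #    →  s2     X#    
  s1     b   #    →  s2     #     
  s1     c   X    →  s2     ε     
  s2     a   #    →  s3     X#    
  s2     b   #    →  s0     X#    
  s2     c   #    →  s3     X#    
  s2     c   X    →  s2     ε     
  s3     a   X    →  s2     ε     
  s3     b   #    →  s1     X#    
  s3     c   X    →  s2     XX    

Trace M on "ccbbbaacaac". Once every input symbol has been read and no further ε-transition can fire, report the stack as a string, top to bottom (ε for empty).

(s0, ccbbbaacaac, #)
  read c, top #: go to s2, push X# → (s2, cbbbaacaac, X#)
  read c, top X: go to s2, push ε → (s2, bbbaacaac, #)
  read b, top #: go to s0, push X# → (s0, bbaacaac, X#)
  read b, top X: go to s1, push ε → (s1, baacaac, #)
  read b, top #: go to s2, push # → (s2, aacaac, #)
  read a, top #: go to s3, push X# → (s3, acaac, X#)
  read a, top X: go to s2, push ε → (s2, caac, #)
  read c, top #: go to s3, push X# → (s3, aac, X#)
  read a, top X: go to s2, push ε → (s2, ac, #)
  read a, top #: go to s3, push X# → (s3, c, X#)
  read c, top X: go to s2, push XX → (s2, ε, XX#)
All input consumed in state s2 with stack XX#.

XX#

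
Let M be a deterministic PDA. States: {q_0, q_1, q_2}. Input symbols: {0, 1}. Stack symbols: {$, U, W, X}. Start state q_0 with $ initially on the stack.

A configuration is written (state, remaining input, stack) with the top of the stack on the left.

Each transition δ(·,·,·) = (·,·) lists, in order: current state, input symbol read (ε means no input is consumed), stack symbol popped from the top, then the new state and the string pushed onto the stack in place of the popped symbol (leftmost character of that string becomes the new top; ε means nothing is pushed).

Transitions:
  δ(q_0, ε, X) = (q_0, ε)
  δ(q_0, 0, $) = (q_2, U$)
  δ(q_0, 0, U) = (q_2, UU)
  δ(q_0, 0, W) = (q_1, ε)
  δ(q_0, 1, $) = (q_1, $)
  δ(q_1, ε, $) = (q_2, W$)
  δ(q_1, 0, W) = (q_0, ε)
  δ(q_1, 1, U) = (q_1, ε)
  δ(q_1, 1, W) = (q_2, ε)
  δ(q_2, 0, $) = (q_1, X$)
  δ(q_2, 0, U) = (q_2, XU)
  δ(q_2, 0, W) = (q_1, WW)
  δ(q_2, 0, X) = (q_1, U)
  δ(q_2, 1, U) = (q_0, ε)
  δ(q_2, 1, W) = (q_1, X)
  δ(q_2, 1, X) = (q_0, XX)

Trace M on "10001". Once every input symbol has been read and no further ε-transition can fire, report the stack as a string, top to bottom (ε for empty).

(q_0, 10001, $)
  read 1, top $: go to q_1, push $ → (q_1, 0001, $)
  ε-move, top $: go to q_2, push W$ → (q_2, 0001, W$)
  read 0, top W: go to q_1, push WW → (q_1, 001, WW$)
  read 0, top W: go to q_0, push ε → (q_0, 01, W$)
  read 0, top W: go to q_1, push ε → (q_1, 1, $)
  ε-move, top $: go to q_2, push W$ → (q_2, 1, W$)
  read 1, top W: go to q_1, push X → (q_1, ε, X$)
All input consumed in state q_1 with stack X$.

X$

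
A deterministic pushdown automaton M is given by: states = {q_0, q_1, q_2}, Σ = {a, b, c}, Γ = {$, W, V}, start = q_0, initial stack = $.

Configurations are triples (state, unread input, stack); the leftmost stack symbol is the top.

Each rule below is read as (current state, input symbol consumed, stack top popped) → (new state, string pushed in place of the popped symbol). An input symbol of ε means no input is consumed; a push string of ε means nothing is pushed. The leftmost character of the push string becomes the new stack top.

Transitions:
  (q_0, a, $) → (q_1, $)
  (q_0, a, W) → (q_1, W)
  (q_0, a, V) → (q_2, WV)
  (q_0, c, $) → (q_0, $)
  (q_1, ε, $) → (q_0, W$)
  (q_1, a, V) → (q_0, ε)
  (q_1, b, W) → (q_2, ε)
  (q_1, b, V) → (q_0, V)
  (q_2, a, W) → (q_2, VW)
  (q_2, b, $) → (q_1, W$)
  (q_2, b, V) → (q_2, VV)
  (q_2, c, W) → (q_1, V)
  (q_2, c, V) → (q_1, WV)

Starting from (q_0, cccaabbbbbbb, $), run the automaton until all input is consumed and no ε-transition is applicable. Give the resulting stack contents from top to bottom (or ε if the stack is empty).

(q_0, cccaabbbbbbb, $) ⊢ (q_0, ccaabbbbbbb, $) ⊢ (q_0, caabbbbbbb, $) ⊢ (q_0, aabbbbbbb, $) ⊢ (q_1, abbbbbbb, $) ⊢ (q_0, abbbbbbb, W$) ⊢ (q_1, bbbbbbb, W$) ⊢ (q_2, bbbbbb, $) ⊢ (q_1, bbbbb, W$) ⊢ (q_2, bbbb, $) ⊢ (q_1, bbb, W$) ⊢ (q_2, bb, $) ⊢ (q_1, b, W$) ⊢ (q_2, ε, $)
All input consumed in state q_2 with stack $.

$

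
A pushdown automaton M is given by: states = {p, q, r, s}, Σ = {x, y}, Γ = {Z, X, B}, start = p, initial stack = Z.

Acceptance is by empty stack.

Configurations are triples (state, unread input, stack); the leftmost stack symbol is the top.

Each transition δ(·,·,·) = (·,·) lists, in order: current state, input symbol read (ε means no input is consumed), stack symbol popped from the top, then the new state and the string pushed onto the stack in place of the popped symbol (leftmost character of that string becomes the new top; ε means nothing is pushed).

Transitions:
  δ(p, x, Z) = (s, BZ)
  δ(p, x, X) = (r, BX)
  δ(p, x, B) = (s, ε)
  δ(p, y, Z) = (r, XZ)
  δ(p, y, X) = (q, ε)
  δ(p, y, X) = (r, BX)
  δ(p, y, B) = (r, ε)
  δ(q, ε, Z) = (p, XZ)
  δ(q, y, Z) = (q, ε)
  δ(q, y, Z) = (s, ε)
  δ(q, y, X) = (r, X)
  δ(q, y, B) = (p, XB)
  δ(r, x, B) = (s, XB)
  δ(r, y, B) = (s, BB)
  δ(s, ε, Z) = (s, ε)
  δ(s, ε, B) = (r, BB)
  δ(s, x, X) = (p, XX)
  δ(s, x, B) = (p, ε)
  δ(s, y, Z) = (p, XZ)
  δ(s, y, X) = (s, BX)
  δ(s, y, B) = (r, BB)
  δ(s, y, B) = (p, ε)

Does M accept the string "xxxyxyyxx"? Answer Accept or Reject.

One accepting computation: (p, xxxyxyyxx, Z) ⊢ (s, xxyxyyxx, BZ) ⊢ (p, xyxyyxx, Z) ⊢ (s, yxyyxx, BZ) ⊢ (r, yxyyxx, BBZ) ⊢ (s, xyyxx, BBBZ) ⊢ (p, yyxx, BBZ) ⊢ (r, yxx, BZ) ⊢ (s, xx, BBZ) ⊢ (p, x, BZ) ⊢ (s, ε, Z) ⊢ (s, ε, ε)
All input consumed and the stack is empty.

Accept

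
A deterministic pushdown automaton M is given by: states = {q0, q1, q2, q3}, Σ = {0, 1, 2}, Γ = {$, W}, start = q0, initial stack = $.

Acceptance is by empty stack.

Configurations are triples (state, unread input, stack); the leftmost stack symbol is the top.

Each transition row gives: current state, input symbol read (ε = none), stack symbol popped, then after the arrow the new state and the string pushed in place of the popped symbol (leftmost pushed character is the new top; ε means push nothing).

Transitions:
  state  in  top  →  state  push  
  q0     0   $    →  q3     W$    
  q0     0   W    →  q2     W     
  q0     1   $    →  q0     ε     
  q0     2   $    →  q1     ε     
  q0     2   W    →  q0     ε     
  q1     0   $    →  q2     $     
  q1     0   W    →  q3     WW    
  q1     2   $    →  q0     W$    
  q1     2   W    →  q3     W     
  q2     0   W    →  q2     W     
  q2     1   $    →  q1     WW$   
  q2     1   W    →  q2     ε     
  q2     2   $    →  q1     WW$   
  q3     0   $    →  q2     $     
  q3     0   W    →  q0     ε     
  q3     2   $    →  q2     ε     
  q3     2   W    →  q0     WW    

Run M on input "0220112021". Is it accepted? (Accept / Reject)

Accept

(q0, 0220112021, $)
  read 0, top $: go to q3, push W$ → (q3, 220112021, W$)
  read 2, top W: go to q0, push WW → (q0, 20112021, WW$)
  read 2, top W: go to q0, push ε → (q0, 0112021, W$)
  read 0, top W: go to q2, push W → (q2, 112021, W$)
  read 1, top W: go to q2, push ε → (q2, 12021, $)
  read 1, top $: go to q1, push WW$ → (q1, 2021, WW$)
  read 2, top W: go to q3, push W → (q3, 021, WW$)
  read 0, top W: go to q0, push ε → (q0, 21, W$)
  read 2, top W: go to q0, push ε → (q0, 1, $)
  read 1, top $: go to q0, push ε → (q0, ε, ε)
All input consumed and the stack is empty.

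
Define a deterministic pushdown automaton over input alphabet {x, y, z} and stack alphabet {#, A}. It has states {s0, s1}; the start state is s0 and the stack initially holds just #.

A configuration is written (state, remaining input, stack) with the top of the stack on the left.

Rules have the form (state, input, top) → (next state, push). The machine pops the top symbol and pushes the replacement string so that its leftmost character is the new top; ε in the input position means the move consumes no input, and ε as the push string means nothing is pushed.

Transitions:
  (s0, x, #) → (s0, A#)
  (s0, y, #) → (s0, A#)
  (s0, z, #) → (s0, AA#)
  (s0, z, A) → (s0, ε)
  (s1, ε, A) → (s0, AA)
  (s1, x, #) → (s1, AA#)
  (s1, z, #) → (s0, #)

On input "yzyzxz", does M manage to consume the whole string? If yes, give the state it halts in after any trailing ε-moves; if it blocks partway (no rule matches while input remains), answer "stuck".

(s0, yzyzxz, #)
  read y, top #: go to s0, push A# → (s0, zyzxz, A#)
  read z, top A: go to s0, push ε → (s0, yzxz, #)
  read y, top #: go to s0, push A# → (s0, zxz, A#)
  read z, top A: go to s0, push ε → (s0, xz, #)
  read x, top #: go to s0, push A# → (s0, z, A#)
  read z, top A: go to s0, push ε → (s0, ε, #)
All input consumed; M is in state s0.

s0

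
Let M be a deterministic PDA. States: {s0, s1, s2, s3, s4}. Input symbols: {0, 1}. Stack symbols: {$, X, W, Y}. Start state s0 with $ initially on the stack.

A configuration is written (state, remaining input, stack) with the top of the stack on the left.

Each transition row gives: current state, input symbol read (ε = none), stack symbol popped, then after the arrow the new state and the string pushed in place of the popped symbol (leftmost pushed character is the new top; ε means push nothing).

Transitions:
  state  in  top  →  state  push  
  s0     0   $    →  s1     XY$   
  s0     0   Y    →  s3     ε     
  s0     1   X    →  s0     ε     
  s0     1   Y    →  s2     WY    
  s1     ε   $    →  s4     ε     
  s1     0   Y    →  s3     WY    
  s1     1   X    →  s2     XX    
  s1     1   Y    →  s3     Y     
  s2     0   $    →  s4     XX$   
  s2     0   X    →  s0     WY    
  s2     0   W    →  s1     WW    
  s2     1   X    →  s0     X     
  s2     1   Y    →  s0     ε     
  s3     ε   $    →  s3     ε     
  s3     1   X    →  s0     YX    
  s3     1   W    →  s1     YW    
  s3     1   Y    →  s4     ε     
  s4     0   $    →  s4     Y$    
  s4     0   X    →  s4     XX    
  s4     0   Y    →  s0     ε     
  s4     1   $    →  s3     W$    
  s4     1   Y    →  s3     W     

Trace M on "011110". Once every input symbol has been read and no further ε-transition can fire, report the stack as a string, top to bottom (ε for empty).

ε

(s0, 011110, $)
  read 0, top $: go to s1, push XY$ → (s1, 11110, XY$)
  read 1, top X: go to s2, push XX → (s2, 1110, XXY$)
  read 1, top X: go to s0, push X → (s0, 110, XXY$)
  read 1, top X: go to s0, push ε → (s0, 10, XY$)
  read 1, top X: go to s0, push ε → (s0, 0, Y$)
  read 0, top Y: go to s3, push ε → (s3, ε, $)
  ε-move, top $: go to s3, push ε → (s3, ε, ε)
All input consumed in state s3 with stack ε.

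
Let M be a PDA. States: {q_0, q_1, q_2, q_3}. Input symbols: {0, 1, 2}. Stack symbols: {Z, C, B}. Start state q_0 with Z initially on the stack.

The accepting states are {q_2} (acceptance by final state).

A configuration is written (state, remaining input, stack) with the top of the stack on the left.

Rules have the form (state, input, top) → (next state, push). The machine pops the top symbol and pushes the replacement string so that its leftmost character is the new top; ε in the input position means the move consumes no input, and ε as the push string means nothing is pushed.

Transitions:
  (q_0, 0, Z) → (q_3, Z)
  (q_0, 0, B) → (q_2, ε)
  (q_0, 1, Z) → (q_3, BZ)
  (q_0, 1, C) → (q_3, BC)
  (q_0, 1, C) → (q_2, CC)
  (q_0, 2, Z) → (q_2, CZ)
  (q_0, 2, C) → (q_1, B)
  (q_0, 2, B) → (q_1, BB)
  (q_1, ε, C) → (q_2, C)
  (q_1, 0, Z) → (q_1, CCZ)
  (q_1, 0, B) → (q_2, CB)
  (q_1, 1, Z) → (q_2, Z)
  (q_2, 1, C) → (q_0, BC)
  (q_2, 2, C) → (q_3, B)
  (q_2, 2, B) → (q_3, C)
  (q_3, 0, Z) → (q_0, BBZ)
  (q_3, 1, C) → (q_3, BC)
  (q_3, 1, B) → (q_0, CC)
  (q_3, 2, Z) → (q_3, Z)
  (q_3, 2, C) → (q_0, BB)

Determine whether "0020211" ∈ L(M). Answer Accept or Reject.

Accept

One accepting computation: (q_0, 0020211, Z) ⊢ (q_3, 020211, Z) ⊢ (q_0, 20211, BBZ) ⊢ (q_1, 0211, BBBZ) ⊢ (q_2, 211, CBBBZ) ⊢ (q_3, 11, BBBBZ) ⊢ (q_0, 1, CCBBBZ) ⊢ (q_2, ε, CCCBBBZ)
All input consumed and state q_2 ∈ F.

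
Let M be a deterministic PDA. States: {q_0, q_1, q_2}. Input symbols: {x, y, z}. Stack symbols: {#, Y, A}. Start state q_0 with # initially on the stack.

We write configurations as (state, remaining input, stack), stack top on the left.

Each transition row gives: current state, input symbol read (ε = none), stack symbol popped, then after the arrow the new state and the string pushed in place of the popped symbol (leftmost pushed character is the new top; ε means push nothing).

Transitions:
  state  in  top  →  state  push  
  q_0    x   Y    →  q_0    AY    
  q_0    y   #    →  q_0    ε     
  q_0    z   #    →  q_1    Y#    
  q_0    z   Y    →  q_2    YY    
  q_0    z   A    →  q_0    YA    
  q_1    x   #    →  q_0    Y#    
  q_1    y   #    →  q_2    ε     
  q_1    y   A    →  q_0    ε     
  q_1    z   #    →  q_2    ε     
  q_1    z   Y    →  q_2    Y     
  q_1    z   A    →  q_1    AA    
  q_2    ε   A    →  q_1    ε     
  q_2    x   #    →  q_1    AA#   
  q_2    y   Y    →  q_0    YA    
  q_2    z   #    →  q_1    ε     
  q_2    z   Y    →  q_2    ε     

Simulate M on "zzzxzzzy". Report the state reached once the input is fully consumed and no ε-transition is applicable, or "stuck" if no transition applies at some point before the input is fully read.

q_0

(q_0, zzzxzzzy, #)
  read z, top #: go to q_1, push Y# → (q_1, zzxzzzy, Y#)
  read z, top Y: go to q_2, push Y → (q_2, zxzzzy, Y#)
  read z, top Y: go to q_2, push ε → (q_2, xzzzy, #)
  read x, top #: go to q_1, push AA# → (q_1, zzzy, AA#)
  read z, top A: go to q_1, push AA → (q_1, zzy, AAA#)
  read z, top A: go to q_1, push AA → (q_1, zy, AAAA#)
  read z, top A: go to q_1, push AA → (q_1, y, AAAAA#)
  read y, top A: go to q_0, push ε → (q_0, ε, AAAA#)
All input consumed; M is in state q_0.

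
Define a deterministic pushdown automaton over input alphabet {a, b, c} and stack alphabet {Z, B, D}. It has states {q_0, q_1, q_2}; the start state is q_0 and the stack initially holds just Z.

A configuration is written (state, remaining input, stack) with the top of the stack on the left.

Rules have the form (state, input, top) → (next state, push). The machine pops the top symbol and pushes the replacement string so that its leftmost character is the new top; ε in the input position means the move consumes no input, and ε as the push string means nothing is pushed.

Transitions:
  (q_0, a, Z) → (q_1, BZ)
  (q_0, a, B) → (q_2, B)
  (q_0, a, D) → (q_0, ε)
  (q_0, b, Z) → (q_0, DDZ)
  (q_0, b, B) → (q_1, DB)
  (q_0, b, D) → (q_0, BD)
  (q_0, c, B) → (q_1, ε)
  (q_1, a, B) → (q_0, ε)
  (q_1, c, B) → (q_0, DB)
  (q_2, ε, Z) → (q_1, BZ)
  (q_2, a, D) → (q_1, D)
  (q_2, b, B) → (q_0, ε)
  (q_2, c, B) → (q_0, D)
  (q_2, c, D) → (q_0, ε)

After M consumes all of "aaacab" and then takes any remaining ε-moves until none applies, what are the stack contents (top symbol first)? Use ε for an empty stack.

DBZ

(q_0, aaacab, Z)
  read a, top Z: go to q_1, push BZ → (q_1, aacab, BZ)
  read a, top B: go to q_0, push ε → (q_0, acab, Z)
  read a, top Z: go to q_1, push BZ → (q_1, cab, BZ)
  read c, top B: go to q_0, push DB → (q_0, ab, DBZ)
  read a, top D: go to q_0, push ε → (q_0, b, BZ)
  read b, top B: go to q_1, push DB → (q_1, ε, DBZ)
All input consumed in state q_1 with stack DBZ.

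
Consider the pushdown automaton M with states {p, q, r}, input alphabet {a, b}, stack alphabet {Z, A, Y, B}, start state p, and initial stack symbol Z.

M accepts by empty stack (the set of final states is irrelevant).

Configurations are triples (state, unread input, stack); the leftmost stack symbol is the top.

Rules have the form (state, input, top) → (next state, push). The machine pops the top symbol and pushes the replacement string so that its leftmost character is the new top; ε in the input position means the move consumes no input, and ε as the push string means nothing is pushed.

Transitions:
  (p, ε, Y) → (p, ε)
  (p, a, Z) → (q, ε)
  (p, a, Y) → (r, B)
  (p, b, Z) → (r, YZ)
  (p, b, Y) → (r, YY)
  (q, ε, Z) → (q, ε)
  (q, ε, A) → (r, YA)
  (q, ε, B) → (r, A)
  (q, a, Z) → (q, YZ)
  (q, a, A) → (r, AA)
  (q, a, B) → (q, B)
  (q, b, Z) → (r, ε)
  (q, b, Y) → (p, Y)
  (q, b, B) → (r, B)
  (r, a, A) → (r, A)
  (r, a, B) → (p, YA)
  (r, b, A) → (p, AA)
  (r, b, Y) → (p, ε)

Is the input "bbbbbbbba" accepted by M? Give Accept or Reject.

One accepting computation: (p, bbbbbbbba, Z) ⊢ (r, bbbbbbba, YZ) ⊢ (p, bbbbbba, Z) ⊢ (r, bbbbba, YZ) ⊢ (p, bbbba, Z) ⊢ (r, bbba, YZ) ⊢ (p, bba, Z) ⊢ (r, ba, YZ) ⊢ (p, a, Z) ⊢ (q, ε, ε)
All input consumed and the stack is empty.

Accept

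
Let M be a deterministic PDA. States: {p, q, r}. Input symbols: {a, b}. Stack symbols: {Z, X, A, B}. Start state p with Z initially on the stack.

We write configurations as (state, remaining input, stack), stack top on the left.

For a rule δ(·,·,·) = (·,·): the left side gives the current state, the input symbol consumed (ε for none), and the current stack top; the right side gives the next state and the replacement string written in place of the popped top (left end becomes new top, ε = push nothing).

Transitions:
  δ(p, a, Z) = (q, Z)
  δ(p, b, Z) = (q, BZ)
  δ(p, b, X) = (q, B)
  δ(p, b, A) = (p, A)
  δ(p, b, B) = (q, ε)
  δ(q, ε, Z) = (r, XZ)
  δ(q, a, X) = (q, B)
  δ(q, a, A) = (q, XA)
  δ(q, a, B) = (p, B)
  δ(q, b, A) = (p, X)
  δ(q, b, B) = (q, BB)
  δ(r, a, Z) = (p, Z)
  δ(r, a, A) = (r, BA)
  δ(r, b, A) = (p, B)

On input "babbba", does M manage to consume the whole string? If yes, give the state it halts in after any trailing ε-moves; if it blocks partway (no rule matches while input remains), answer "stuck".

stuck

(p, babbba, Z) ⊢ (q, abbba, BZ) ⊢ (p, bbba, BZ) ⊢ (q, bba, Z) ⊢ (r, bba, XZ)
No transition for (r, b, top X); M blocks with input bba remaining.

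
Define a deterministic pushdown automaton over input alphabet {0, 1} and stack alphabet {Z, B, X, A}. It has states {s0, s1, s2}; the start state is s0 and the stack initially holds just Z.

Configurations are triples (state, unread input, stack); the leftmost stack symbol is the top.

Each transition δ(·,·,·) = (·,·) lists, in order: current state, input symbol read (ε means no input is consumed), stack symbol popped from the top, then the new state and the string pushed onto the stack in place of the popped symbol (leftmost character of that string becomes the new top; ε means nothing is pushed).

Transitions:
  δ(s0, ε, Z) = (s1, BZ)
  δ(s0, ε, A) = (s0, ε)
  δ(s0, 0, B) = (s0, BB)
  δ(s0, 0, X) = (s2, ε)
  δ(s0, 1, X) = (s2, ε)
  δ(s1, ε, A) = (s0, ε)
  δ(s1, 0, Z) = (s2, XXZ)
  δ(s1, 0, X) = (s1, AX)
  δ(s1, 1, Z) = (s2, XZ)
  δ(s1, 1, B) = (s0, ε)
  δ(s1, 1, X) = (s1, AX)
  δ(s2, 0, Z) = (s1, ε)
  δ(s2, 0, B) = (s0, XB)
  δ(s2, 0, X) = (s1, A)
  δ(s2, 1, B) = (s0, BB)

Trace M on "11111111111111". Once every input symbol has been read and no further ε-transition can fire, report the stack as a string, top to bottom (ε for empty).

BZ

(s0, 11111111111111, Z)
  ε-move, top Z: go to s1, push BZ → (s1, 11111111111111, BZ)
  read 1, top B: go to s0, push ε → (s0, 1111111111111, Z)
  ε-move, top Z: go to s1, push BZ → (s1, 1111111111111, BZ)
  read 1, top B: go to s0, push ε → (s0, 111111111111, Z)
  ε-move, top Z: go to s1, push BZ → (s1, 111111111111, BZ)
  read 1, top B: go to s0, push ε → (s0, 11111111111, Z)
  ε-move, top Z: go to s1, push BZ → (s1, 11111111111, BZ)
  read 1, top B: go to s0, push ε → (s0, 1111111111, Z)
  ε-move, top Z: go to s1, push BZ → (s1, 1111111111, BZ)
  read 1, top B: go to s0, push ε → (s0, 111111111, Z)
  ε-move, top Z: go to s1, push BZ → (s1, 111111111, BZ)
  read 1, top B: go to s0, push ε → (s0, 11111111, Z)
  ε-move, top Z: go to s1, push BZ → (s1, 11111111, BZ)
  read 1, top B: go to s0, push ε → (s0, 1111111, Z)
  ε-move, top Z: go to s1, push BZ → (s1, 1111111, BZ)
  read 1, top B: go to s0, push ε → (s0, 111111, Z)
  ε-move, top Z: go to s1, push BZ → (s1, 111111, BZ)
  read 1, top B: go to s0, push ε → (s0, 11111, Z)
  ε-move, top Z: go to s1, push BZ → (s1, 11111, BZ)
  read 1, top B: go to s0, push ε → (s0, 1111, Z)
  ε-move, top Z: go to s1, push BZ → (s1, 1111, BZ)
  read 1, top B: go to s0, push ε → (s0, 111, Z)
  ε-move, top Z: go to s1, push BZ → (s1, 111, BZ)
  read 1, top B: go to s0, push ε → (s0, 11, Z)
  ε-move, top Z: go to s1, push BZ → (s1, 11, BZ)
  read 1, top B: go to s0, push ε → (s0, 1, Z)
  ε-move, top Z: go to s1, push BZ → (s1, 1, BZ)
  read 1, top B: go to s0, push ε → (s0, ε, Z)
  ε-move, top Z: go to s1, push BZ → (s1, ε, BZ)
All input consumed in state s1 with stack BZ.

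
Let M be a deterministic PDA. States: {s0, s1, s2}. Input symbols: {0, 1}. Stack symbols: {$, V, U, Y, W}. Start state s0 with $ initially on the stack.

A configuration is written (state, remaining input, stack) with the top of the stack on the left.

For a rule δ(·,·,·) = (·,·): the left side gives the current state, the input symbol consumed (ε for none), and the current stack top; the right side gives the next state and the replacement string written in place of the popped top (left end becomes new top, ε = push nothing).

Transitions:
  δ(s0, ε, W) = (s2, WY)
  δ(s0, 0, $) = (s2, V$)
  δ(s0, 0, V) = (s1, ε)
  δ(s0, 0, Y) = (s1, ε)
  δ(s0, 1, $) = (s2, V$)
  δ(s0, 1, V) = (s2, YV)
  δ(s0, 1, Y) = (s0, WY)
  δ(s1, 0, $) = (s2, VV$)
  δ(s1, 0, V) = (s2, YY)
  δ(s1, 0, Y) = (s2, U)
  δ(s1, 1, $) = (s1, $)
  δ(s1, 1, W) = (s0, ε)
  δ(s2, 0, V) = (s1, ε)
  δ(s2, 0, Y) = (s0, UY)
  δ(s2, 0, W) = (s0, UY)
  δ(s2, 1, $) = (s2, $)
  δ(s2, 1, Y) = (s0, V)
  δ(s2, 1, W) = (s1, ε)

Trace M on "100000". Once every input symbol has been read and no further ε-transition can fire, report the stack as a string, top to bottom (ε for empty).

(s0, 100000, $) ⊢ (s2, 00000, V$) ⊢ (s1, 0000, $) ⊢ (s2, 000, VV$) ⊢ (s1, 00, V$) ⊢ (s2, 0, YY$) ⊢ (s0, ε, UYY$)
All input consumed in state s0 with stack UYY$.

UYY$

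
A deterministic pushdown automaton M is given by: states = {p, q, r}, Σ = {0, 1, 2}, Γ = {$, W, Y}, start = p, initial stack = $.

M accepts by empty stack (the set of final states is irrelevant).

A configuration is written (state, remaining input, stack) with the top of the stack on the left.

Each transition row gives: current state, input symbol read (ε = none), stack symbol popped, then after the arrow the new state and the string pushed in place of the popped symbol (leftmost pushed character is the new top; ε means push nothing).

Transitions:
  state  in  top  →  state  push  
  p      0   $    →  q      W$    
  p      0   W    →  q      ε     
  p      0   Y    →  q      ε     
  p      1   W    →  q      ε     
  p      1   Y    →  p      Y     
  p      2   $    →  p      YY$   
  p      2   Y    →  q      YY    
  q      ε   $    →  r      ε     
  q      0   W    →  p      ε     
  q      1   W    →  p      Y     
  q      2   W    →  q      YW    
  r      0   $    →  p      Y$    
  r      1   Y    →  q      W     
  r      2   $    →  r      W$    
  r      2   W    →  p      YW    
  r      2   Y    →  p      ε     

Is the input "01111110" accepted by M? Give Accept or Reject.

(p, 01111110, $) ⊢ (q, 1111110, W$) ⊢ (p, 111110, Y$) ⊢ (p, 11110, Y$) ⊢ (p, 1110, Y$) ⊢ (p, 110, Y$) ⊢ (p, 10, Y$) ⊢ (p, 0, Y$) ⊢ (q, ε, $) ⊢ (r, ε, ε)
All input consumed and the stack is empty.

Accept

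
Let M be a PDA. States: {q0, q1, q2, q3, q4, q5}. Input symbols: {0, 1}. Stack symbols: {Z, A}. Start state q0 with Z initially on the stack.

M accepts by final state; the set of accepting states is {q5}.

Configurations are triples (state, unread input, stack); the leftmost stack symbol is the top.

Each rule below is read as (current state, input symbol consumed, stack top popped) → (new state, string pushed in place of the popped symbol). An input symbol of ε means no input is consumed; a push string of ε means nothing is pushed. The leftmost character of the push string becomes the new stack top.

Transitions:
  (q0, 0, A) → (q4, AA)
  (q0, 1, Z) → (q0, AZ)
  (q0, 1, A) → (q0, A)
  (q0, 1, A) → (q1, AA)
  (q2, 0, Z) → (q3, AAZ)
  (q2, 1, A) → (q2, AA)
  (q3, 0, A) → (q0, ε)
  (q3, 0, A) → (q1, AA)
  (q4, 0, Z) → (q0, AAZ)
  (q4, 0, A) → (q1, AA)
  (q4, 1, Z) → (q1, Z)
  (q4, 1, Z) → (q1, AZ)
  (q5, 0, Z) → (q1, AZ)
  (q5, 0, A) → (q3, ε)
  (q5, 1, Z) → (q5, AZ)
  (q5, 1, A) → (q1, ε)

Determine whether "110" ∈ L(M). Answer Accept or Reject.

Reject

No computation consumes all input and reaches a final state.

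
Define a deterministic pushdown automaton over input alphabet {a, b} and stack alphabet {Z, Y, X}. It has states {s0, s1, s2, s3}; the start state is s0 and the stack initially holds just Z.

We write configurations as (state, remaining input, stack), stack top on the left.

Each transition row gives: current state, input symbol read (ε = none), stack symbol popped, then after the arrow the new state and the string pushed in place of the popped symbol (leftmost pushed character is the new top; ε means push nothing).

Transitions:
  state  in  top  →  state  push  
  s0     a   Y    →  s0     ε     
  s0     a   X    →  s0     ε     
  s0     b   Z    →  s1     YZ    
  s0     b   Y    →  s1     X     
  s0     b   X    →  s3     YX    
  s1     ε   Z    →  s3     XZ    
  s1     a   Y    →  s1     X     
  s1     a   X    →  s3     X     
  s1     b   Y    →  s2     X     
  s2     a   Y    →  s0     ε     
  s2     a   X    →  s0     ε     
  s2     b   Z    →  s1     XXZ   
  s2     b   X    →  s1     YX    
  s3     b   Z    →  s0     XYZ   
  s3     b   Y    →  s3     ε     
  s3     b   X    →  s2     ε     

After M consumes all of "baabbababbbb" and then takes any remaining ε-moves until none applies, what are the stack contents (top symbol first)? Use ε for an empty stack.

(s0, baabbababbbb, Z) ⊢ (s1, aabbababbbb, YZ) ⊢ (s1, abbababbbb, XZ) ⊢ (s3, bbababbbb, XZ) ⊢ (s2, bababbbb, Z) ⊢ (s1, ababbbb, XXZ) ⊢ (s3, babbbb, XXZ) ⊢ (s2, abbbb, XZ) ⊢ (s0, bbbb, Z) ⊢ (s1, bbb, YZ) ⊢ (s2, bb, XZ) ⊢ (s1, b, YXZ) ⊢ (s2, ε, XXZ)
All input consumed in state s2 with stack XXZ.

XXZ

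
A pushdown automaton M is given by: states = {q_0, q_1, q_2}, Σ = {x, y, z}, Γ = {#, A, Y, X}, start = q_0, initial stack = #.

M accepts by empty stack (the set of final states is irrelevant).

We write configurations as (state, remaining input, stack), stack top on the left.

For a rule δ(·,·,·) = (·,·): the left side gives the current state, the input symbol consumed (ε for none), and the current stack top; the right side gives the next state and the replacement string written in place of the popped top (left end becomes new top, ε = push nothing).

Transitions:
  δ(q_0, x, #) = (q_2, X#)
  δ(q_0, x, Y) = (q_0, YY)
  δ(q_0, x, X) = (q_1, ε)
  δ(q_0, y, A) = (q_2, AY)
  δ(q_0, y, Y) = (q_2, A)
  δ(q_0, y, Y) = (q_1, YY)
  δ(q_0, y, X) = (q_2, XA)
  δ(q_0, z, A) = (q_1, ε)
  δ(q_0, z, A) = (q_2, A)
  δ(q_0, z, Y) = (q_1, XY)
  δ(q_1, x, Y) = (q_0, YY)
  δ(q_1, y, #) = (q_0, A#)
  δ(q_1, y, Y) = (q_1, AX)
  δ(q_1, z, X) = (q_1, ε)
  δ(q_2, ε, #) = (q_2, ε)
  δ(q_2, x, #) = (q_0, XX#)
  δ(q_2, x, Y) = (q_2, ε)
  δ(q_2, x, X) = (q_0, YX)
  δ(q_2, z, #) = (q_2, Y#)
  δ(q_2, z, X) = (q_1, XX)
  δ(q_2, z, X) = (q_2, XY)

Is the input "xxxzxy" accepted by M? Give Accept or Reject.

Reject

No computation consumes all input and empties the stack.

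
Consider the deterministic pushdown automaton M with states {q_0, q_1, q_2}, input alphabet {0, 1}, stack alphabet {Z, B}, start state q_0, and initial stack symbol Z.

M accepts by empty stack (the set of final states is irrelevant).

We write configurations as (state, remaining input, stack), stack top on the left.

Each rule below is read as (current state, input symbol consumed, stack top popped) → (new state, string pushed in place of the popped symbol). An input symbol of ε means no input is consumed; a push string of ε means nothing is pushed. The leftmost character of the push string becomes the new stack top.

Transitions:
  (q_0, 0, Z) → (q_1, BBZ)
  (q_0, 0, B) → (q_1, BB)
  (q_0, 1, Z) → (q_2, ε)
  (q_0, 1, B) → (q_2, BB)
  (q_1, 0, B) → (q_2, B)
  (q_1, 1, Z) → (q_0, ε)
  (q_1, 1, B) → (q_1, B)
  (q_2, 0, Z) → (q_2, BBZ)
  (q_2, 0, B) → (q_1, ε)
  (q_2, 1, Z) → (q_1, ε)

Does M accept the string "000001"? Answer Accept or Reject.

Accept

(q_0, 000001, Z)
  read 0, top Z: go to q_1, push BBZ → (q_1, 00001, BBZ)
  read 0, top B: go to q_2, push B → (q_2, 0001, BBZ)
  read 0, top B: go to q_1, push ε → (q_1, 001, BZ)
  read 0, top B: go to q_2, push B → (q_2, 01, BZ)
  read 0, top B: go to q_1, push ε → (q_1, 1, Z)
  read 1, top Z: go to q_0, push ε → (q_0, ε, ε)
All input consumed and the stack is empty.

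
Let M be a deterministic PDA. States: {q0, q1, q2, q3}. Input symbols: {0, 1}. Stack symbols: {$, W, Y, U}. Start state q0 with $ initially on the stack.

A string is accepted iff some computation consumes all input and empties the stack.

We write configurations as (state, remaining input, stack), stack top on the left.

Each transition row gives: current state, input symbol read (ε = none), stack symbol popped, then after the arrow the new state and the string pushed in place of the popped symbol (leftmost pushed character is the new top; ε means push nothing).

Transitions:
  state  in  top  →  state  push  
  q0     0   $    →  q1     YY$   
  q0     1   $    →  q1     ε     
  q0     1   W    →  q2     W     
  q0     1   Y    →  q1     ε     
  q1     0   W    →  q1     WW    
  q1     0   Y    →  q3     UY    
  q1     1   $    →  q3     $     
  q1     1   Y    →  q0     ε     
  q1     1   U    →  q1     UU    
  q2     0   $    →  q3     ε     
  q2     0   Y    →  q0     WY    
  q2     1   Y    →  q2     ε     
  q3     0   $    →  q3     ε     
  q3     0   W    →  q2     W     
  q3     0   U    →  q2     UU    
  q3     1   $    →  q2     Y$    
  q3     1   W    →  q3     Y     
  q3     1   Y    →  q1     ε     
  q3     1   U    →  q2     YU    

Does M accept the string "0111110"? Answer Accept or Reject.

(q0, 0111110, $) ⊢ (q1, 111110, YY$) ⊢ (q0, 11110, Y$) ⊢ (q1, 1110, $) ⊢ (q3, 110, $) ⊢ (q2, 10, Y$) ⊢ (q2, 0, $) ⊢ (q3, ε, ε)
All input consumed and the stack is empty.

Accept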